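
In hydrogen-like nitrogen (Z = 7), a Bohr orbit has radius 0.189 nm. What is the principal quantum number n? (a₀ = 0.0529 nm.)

r_n = n²a₀/Z ⇒ n² = rZ/a₀ = 0.189 × 7 / 0.0529 ≈ 25.01
n = 5

5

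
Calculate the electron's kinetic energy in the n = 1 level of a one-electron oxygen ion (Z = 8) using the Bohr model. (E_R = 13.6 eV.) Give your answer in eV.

For a Coulomb orbit the virial theorem gives K = −E_n.
E_n = −E_R·Z²/n², so K = E_R·Z²/n² = 13.6 × 8²/1² = 870 eV

870 eV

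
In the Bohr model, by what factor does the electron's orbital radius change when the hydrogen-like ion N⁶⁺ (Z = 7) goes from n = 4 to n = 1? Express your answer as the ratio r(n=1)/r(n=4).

r ∝ Z^-1 · n^2; with Z fixed, r ∝ n^2.
r(n=1)/r(n=4) = (1/4)^2 = 1/16

1/16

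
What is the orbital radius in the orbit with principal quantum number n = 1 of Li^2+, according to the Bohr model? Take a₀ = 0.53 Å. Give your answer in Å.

r_n = n²a₀/Z = 1² × 0.53 / 3
    = 1 × 0.53 / 3 = 0.18 Å

0.18 Å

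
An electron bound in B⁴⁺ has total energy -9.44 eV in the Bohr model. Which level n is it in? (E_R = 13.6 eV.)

E_n = −E_R Z²/n² ⇒ n² = E_R Z²/(−E_n) = 13.6 × 5² / 9.44 ≈ 36.02
n = 6

6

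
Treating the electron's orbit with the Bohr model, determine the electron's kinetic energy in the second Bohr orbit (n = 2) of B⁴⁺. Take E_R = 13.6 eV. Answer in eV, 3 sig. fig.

For a Coulomb orbit the virial theorem gives K = −E_n.
E_n = −E_R·Z²/n², so K = E_R·Z²/n² = 13.6 × 5²/2² = 85.0 eV

85.0 eV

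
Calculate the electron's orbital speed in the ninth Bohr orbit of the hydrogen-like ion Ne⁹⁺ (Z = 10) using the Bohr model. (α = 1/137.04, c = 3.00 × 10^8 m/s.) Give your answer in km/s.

2430 km/s

v_n = Zαc/n = 10 × 0.00730 × 3.00 × 10^8 / 9
    = 2430 km/s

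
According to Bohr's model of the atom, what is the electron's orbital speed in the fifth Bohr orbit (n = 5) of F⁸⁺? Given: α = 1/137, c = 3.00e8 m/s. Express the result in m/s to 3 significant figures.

v_n = Zαc/n = 9 × 0.00730 × 3.00e8 / 5
    = 3.94e6 m/s

3.94e6 m/s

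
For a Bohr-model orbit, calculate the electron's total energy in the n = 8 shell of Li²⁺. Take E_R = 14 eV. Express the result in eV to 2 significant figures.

E_n = −E_R·Z²/n² = −14 × 3²/8² = -2.0 eV

-2.0 eV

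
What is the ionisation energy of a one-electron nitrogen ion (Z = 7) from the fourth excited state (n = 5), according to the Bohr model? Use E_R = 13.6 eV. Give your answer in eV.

26.7 eV

E_n = −E_R·Z²/n² = −13.6 × 7²/5² eV = -26.7 eV
Ionisation energy = −E_n = 26.7 eV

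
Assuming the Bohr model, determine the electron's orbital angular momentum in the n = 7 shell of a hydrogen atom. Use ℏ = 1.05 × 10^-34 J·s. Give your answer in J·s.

7.35 × 10^-34 J·s

L_n = nℏ = 7 × 1.05 × 10^-34 = 7.35 × 10^-34 J·s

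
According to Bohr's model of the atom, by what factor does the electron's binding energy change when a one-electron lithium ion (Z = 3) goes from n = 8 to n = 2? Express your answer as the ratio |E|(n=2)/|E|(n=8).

16

|E| ∝ Z^2 · n^-2; with Z fixed, |E| ∝ n^-2.
|E|(n=2)/|E|(n=8) = (2/8)^-2 = 16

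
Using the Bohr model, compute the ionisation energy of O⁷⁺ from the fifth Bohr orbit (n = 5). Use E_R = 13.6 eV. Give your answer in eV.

E_n = −E_R·Z²/n² = −13.6 × 8²/5² eV = -34.8 eV
Ionisation energy = −E_n = 34.8 eV

34.8 eV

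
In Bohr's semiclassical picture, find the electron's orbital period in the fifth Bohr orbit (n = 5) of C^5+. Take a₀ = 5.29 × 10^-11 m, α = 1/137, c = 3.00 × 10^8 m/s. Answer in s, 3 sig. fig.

r = n²a₀/Z = 5²·5.29 × 10^-11/6 = 2.20 × 10^-10 m
v = Zαc/n = 6·0.00730·3.00 × 10^8/5 = 2.63 × 10^6 m/s
T = 2πr/v = 5.27 × 10^-16 s

5.27 × 10^-16 s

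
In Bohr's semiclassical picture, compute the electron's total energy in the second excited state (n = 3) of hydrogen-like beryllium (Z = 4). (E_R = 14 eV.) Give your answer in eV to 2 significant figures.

E_n = −E_R·Z²/n² = −14 × 4²/3² = -25 eV

-25 eV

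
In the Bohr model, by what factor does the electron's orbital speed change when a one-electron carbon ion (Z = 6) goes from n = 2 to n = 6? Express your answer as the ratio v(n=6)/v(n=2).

v ∝ Z^1 · n^-1; with Z fixed, v ∝ n^-1.
v(n=6)/v(n=2) = (6/2)^-1 = 1/3

1/3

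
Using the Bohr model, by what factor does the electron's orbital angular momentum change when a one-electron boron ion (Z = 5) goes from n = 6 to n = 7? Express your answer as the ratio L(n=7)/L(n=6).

L = nℏ depends only on n, so L ∝ n.
L(n=7)/L(n=6) = (7/6)^1 = 7/6

7/6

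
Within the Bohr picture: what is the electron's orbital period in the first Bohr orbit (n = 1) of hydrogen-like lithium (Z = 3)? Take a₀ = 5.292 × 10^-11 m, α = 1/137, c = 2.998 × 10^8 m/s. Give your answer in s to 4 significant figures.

r = n²a₀/Z = 1²·5.292 × 10^-11/3 = 1.764 × 10^-11 m
v = Zαc/n = 3·0.007299·2.998 × 10^8/1 = 6.565 × 10^6 m/s
T = 2πr/v = 1.688 × 10^-17 s

1.688 × 10^-17 s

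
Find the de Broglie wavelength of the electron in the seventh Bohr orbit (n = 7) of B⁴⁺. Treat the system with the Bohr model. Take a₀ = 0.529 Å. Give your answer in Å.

4.65 Å

The Bohr quantisation condition is nλ = 2πr_n.
r_n = n²a₀/Z = 5.18 Å
λ = 2πr_n/n = 2π·5.18/7 = 4.65 Å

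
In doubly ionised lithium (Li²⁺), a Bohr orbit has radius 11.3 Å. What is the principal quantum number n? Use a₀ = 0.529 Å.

8

r_n = n²a₀/Z ⇒ n² = rZ/a₀ = 11.3 × 3 / 0.529 ≈ 64.08
n = 8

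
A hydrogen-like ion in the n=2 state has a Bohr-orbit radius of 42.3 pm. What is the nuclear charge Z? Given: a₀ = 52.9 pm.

r_n = n²a₀/Z ⇒ Z = n²a₀/r = 2² × 52.9 / 42.3 ≈ 5.00
Z = 5

5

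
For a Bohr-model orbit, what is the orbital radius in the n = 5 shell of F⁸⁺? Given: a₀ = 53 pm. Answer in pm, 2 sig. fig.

150 pm

r_n = n²a₀/Z = 5² × 53 / 9
    = 25 × 53 / 9 = 150 pm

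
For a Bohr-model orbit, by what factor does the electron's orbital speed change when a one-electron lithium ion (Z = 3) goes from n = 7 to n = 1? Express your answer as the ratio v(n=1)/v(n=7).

7

v ∝ Z^1 · n^-1; with Z fixed, v ∝ n^-1.
v(n=1)/v(n=7) = (1/7)^-1 = 7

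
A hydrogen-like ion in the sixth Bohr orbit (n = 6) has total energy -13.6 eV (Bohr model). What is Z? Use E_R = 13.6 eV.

E_n = −E_R Z²/n² ⇒ Z² = −E_n n²/E_R = 13.6 × 6² / 13.6 ≈ 36.00
Z = 6

6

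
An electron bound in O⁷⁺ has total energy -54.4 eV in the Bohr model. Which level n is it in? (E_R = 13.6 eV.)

4

E_n = −E_R Z²/n² ⇒ n² = E_R Z²/(−E_n) = 13.6 × 8² / 54.4 ≈ 16.00
n = 4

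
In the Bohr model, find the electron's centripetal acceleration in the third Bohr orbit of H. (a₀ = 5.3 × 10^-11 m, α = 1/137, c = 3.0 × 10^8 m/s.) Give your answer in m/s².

1.1 × 10^21 m/s²

r = n²a₀/Z = 4.8 × 10^-10 m, v = Zαc/n = 7.3 × 10^5 m/s
a = v²/r = (7.3 × 10^5)² / 4.8 × 10^-10 = 1.1 × 10^21 m/s²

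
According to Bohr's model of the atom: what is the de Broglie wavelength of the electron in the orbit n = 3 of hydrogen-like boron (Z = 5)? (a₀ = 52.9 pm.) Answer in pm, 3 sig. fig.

The Bohr quantisation condition is nλ = 2πr_n.
r_n = n²a₀/Z = 95.2 pm
λ = 2πr_n/n = 2π·95.2/3 = 199 pm

199 pm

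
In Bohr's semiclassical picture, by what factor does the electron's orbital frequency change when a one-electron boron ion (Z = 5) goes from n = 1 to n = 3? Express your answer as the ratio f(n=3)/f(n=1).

f ∝ Z^2 · n^-3; with Z fixed, f ∝ n^-3.
f(n=3)/f(n=1) = (3/1)^-3 = 1/27

1/27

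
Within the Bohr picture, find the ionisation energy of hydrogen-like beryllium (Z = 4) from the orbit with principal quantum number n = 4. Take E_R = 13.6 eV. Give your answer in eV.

E_n = −E_R·Z²/n² = −13.6 × 4²/4² eV = -13.6 eV
Ionisation energy = −E_n = 13.6 eV

13.6 eV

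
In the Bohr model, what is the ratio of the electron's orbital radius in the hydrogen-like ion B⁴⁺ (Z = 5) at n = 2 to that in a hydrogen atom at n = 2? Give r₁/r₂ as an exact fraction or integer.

r ∝ Z^-1 · n^2
r₁/r₂ = (5/1)^-1 · (2/2)^2 = 1/5

1/5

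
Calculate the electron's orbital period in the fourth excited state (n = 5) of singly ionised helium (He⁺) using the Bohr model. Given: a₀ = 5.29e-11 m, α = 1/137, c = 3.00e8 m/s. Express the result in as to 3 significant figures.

4740 as

r = n²a₀/Z = 5²·5.29e-11/2 = 6.61e-10 m
v = Zαc/n = 2·0.00730·3.00e8/5 = 8.76e5 m/s
T = 2πr/v = 4.74e-15 s = 4740 as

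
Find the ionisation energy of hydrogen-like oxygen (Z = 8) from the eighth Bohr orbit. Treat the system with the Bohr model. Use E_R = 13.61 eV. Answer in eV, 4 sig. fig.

E_n = −E_R·Z²/n² = −13.61 × 8²/8² eV = -13.61 eV
Ionisation energy = −E_n = 13.61 eV

13.61 eV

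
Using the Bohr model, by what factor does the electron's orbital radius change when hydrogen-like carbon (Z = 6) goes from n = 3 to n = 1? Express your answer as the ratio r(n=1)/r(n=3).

1/9

r ∝ Z^-1 · n^2; with Z fixed, r ∝ n^2.
r(n=1)/r(n=3) = (1/3)^2 = 1/9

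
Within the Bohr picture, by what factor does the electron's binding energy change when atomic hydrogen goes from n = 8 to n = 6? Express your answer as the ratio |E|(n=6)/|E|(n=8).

|E| ∝ Z^2 · n^-2; with Z fixed, |E| ∝ n^-2.
|E|(n=6)/|E|(n=8) = (6/8)^-2 = 16/9

16/9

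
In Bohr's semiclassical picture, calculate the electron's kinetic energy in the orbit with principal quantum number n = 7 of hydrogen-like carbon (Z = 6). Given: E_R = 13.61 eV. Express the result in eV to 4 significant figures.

9.999 eV

For a Coulomb orbit the virial theorem gives K = −E_n.
E_n = −E_R·Z²/n², so K = E_R·Z²/n² = 13.61 × 6²/7² = 9.999 eV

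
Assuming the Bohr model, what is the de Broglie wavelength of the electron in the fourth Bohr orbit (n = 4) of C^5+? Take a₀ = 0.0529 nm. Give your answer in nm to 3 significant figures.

0.222 nm

The Bohr quantisation condition is nλ = 2πr_n.
r_n = n²a₀/Z = 0.141 nm
λ = 2πr_n/n = 2π·0.141/4 = 0.222 nm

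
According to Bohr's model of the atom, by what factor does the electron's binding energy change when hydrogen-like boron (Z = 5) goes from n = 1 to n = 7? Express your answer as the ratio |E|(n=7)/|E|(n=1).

|E| ∝ Z^2 · n^-2; with Z fixed, |E| ∝ n^-2.
|E|(n=7)/|E|(n=1) = (7/1)^-2 = 1/49

1/49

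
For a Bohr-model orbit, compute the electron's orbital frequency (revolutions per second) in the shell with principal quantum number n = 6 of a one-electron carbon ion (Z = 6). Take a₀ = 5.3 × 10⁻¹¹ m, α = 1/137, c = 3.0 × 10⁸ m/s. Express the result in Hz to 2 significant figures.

1.1 × 10¹⁵ Hz

r = n²a₀/Z = 3.2 × 10⁻¹⁰ m, v = Zαc/n = 2.2 × 10⁶ m/s
f = v/(2πr) = 1.1 × 10¹⁵ Hz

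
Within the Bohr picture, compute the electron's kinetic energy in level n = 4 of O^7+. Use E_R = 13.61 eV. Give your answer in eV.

54.44 eV

For a Coulomb orbit the virial theorem gives K = −E_n.
E_n = −E_R·Z²/n², so K = E_R·Z²/n² = 13.61 × 8²/4² = 54.44 eV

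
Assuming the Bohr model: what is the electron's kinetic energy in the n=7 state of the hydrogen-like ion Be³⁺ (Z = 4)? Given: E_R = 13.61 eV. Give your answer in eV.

4.444 eV

For a Coulomb orbit the virial theorem gives K = −E_n.
E_n = −E_R·Z²/n², so K = E_R·Z²/n² = 13.61 × 4²/7² = 4.444 eV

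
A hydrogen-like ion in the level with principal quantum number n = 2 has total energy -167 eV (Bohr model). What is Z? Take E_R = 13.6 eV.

7

E_n = −E_R Z²/n² ⇒ Z² = −E_n n²/E_R = 167 × 2² / 13.6 ≈ 49.12
Z = 7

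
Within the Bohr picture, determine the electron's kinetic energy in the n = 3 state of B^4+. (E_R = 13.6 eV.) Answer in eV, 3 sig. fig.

37.8 eV

For a Coulomb orbit the virial theorem gives K = −E_n.
E_n = −E_R·Z²/n², so K = E_R·Z²/n² = 13.6 × 5²/3² = 37.8 eV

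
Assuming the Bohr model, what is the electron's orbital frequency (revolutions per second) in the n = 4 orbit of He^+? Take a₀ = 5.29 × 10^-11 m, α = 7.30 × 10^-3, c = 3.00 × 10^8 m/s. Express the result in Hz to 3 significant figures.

r = n²a₀/Z = 4.23 × 10^-10 m, v = Zαc/n = 1.09 × 10^6 m/s
f = v/(2πr) = 4.12 × 10^14 Hz

4.12 × 10^14 Hz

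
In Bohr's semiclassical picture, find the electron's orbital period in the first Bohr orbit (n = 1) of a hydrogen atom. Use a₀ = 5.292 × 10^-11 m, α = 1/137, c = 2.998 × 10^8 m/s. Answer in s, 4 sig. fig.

r = n²a₀/Z = 1²·5.292 × 10^-11/1 = 5.292 × 10^-11 m
v = Zαc/n = 1·0.007299·2.998 × 10^8/1 = 2.188 × 10^6 m/s
T = 2πr/v = 1.519 × 10^-16 s

1.519 × 10^-16 s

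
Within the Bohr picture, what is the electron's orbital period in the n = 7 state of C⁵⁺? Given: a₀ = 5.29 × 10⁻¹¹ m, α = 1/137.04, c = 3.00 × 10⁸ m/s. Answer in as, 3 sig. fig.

r = n²a₀/Z = 7²·5.29 × 10⁻¹¹/6 = 4.32 × 10⁻¹⁰ m
v = Zαc/n = 6·0.00730·3.00 × 10⁸/7 = 1.88 × 10⁶ m/s
T = 2πr/v = 1.45 × 10⁻¹⁵ s = 1450 as

1450 as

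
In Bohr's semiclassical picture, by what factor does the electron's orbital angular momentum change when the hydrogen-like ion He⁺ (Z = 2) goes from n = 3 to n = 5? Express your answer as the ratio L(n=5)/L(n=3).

5/3

L = nℏ depends only on n, so L ∝ n.
L(n=5)/L(n=3) = (5/3)^1 = 5/3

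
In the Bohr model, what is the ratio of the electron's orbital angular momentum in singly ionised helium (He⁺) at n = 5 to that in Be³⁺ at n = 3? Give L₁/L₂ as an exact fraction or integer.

5/3

L = nℏ is independent of Z.
L₁/L₂ = n₁/n₂ = 5/3 = 5/3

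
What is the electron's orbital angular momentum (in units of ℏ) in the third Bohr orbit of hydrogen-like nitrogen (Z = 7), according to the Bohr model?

3

L_n = nℏ, so L/ℏ = n = 3.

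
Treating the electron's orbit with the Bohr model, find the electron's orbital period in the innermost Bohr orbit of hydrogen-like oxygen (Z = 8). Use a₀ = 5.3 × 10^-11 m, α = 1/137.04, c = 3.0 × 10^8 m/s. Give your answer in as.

r = n²a₀/Z = 1²·5.3 × 10^-11/8 = 6.6 × 10^-12 m
v = Zαc/n = 8·0.0073·3.0 × 10^8/1 = 1.8 × 10^7 m/s
T = 2πr/v = 2.4 × 10^-18 s = 2.4 as

2.4 as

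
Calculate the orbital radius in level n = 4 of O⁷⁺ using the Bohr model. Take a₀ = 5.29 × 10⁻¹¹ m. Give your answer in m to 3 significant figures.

1.06 × 10⁻¹⁰ m

r_n = n²a₀/Z = 4² × 5.29 × 10⁻¹¹ / 8
    = 16 × 5.29 × 10⁻¹¹ / 8 = 1.06 × 10⁻¹⁰ m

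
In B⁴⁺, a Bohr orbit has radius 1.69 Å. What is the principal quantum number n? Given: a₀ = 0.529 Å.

4

r_n = n²a₀/Z ⇒ n² = rZ/a₀ = 1.69 × 5 / 0.529 ≈ 15.97
n = 4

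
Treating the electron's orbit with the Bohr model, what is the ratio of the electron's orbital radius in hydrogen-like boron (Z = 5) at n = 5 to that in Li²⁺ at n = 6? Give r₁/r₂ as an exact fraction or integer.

5/12

r ∝ Z^-1 · n^2
r₁/r₂ = (5/3)^-1 · (5/6)^2 = 5/12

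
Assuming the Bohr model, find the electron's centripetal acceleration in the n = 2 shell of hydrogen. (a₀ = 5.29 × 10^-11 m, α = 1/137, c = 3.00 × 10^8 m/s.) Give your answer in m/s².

r = n²a₀/Z = 2.12 × 10^-10 m, v = Zαc/n = 1.09 × 10^6 m/s
a = v²/r = (1.09 × 10^6)² / 2.12 × 10^-10 = 5.67 × 10^21 m/s²

5.67 × 10^21 m/s²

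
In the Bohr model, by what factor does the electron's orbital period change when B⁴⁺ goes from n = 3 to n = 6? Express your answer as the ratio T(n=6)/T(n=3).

8

T ∝ Z^-2 · n^3; with Z fixed, T ∝ n^3.
T(n=6)/T(n=3) = (6/3)^3 = 8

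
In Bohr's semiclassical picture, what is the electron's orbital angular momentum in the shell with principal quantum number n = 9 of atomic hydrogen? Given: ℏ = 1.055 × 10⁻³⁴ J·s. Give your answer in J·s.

L_n = nℏ = 9 × 1.055 × 10⁻³⁴ = 9.495 × 10⁻³⁴ J·s

9.495 × 10⁻³⁴ J·s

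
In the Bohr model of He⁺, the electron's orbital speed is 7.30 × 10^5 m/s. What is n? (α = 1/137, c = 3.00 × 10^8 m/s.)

6

v_n = Zαc/n ⇒ n = Zαc/v = 2 × 0.00730 × 3.00 × 10^8 / 7.30 × 10^5 ≈ 6.00
n = 6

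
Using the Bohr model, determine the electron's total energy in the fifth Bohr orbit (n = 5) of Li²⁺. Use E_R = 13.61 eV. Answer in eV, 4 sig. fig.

E_n = −E_R·Z²/n² = −13.61 × 3²/5² = -4.900 eV

-4.900 eV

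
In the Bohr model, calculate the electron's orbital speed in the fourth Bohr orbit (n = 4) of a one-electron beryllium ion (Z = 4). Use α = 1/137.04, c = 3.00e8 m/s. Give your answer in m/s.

v_n = Zαc/n = 4 × 0.00730 × 3.00e8 / 4
    = 2.19e6 m/s

2.19e6 m/s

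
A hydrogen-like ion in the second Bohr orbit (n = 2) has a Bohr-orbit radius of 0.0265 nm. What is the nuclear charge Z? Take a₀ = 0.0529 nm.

8

r_n = n²a₀/Z ⇒ Z = n²a₀/r = 2² × 0.0529 / 0.0265 ≈ 7.98
Z = 8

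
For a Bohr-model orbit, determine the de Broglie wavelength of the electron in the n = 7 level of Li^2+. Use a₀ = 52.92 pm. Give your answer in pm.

The Bohr quantisation condition is nλ = 2πr_n.
r_n = n²a₀/Z = 864.4 pm
λ = 2πr_n/n = 2π·864.4/7 = 775.8 pm

775.8 pm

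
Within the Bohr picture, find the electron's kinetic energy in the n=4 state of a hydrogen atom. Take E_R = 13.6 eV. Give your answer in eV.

For a Coulomb orbit the virial theorem gives K = −E_n.
E_n = −E_R·Z²/n², so K = E_R·Z²/n² = 13.6 × 1²/4² = 0.850 eV

0.850 eV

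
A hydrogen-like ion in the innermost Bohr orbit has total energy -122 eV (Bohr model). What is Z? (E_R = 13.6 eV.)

3

E_n = −E_R Z²/n² ⇒ Z² = −E_n n²/E_R = 122 × 1² / 13.6 ≈ 8.97
Z = 3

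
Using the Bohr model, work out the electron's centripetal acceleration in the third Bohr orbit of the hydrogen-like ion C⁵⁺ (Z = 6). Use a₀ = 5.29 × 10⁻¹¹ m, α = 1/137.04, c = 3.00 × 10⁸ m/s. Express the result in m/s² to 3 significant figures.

2.42 × 10²³ m/s²

r = n²a₀/Z = 7.94 × 10⁻¹¹ m, v = Zαc/n = 4.38 × 10⁶ m/s
a = v²/r = (4.38 × 10⁶)² / 7.94 × 10⁻¹¹ = 2.42 × 10²³ m/s²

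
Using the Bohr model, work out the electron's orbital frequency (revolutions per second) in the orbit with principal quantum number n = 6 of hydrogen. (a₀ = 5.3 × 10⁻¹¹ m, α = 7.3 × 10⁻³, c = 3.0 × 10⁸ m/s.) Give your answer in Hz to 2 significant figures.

r = n²a₀/Z = 1.9 × 10⁻⁹ m, v = Zαc/n = 3.6 × 10⁵ m/s
f = v/(2πr) = 3.0 × 10¹³ Hz

3.0 × 10¹³ Hz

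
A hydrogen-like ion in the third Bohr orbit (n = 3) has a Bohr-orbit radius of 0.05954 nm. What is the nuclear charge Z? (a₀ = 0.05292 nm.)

r_n = n²a₀/Z ⇒ Z = n²a₀/r = 3² × 0.05292 / 0.05954 ≈ 8.00
Z = 8

8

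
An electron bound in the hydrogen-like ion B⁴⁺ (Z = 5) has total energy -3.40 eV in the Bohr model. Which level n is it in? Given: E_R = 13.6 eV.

E_n = −E_R Z²/n² ⇒ n² = E_R Z²/(−E_n) = 13.6 × 5² / 3.40 ≈ 100.00
n = 10

10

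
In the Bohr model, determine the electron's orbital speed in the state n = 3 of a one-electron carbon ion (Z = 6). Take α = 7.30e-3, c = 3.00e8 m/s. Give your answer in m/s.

v_n = Zαc/n = 6 × 0.00730 × 3.00e8 / 3
    = 4.38e6 m/s

4.38e6 m/s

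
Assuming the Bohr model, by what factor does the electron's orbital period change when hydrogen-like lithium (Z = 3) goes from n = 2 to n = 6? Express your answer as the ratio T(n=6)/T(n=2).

27

T ∝ Z^-2 · n^3; with Z fixed, T ∝ n^3.
T(n=6)/T(n=2) = (6/2)^3 = 27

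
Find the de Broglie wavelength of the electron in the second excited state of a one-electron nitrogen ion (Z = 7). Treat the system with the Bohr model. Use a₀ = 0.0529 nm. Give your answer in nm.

The Bohr quantisation condition is nλ = 2πr_n.
r_n = n²a₀/Z = 0.0680 nm
λ = 2πr_n/n = 2π·0.0680/3 = 0.142 nm

0.142 nm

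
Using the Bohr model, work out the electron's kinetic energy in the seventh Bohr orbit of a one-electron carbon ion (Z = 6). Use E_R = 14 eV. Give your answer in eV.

For a Coulomb orbit the virial theorem gives K = −E_n.
E_n = −E_R·Z²/n², so K = E_R·Z²/n² = 14 × 6²/7² = 10 eV

10 eV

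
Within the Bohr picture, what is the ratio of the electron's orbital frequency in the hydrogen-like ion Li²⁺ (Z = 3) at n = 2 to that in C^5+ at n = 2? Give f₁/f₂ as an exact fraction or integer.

f ∝ Z^2 · n^-3
f₁/f₂ = (3/6)^2 · (2/2)^-3 = 1/4

1/4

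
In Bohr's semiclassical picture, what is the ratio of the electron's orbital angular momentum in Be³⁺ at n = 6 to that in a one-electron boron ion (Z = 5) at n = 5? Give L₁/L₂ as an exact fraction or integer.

L = nℏ is independent of Z.
L₁/L₂ = n₁/n₂ = 6/5 = 6/5

6/5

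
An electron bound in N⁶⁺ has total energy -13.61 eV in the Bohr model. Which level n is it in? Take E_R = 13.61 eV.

E_n = −E_R Z²/n² ⇒ n² = E_R Z²/(−E_n) = 13.61 × 7² / 13.61 ≈ 49.00
n = 7

7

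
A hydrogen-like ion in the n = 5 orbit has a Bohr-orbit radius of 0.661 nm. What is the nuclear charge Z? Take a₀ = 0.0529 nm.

r_n = n²a₀/Z ⇒ Z = n²a₀/r = 5² × 0.0529 / 0.661 ≈ 2.00
Z = 2

2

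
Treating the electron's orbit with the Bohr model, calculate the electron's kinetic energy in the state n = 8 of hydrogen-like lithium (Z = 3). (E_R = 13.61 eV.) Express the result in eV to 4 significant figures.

1.914 eV

For a Coulomb orbit the virial theorem gives K = −E_n.
E_n = −E_R·Z²/n², so K = E_R·Z²/n² = 13.61 × 3²/8² = 1.914 eV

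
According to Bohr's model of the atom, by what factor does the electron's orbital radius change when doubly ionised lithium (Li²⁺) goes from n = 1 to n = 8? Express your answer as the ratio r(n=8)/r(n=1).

r ∝ Z^-1 · n^2; with Z fixed, r ∝ n^2.
r(n=8)/r(n=1) = (8/1)^2 = 64

64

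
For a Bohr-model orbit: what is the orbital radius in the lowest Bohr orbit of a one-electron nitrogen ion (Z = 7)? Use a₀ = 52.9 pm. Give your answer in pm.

7.56 pm

r_n = n²a₀/Z = 1² × 52.9 / 7
    = 1 × 52.9 / 7 = 7.56 pm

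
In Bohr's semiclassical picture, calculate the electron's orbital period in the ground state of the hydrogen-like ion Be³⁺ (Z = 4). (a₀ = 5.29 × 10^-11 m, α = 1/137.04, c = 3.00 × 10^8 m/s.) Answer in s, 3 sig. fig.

r = n²a₀/Z = 1²·5.29 × 10^-11/4 = 1.32 × 10^-11 m
v = Zαc/n = 4·0.00730·3.00 × 10^8/1 = 8.76 × 10^6 m/s
T = 2πr/v = 9.49 × 10^-18 s

9.49 × 10^-18 s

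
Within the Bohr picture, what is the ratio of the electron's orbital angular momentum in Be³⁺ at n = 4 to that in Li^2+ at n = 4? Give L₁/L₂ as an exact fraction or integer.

L = nℏ is independent of Z.
L₁/L₂ = n₁/n₂ = 4/4 = 1

1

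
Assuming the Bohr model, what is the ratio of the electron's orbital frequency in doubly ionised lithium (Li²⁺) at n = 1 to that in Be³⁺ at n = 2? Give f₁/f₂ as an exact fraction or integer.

9/2

f ∝ Z^2 · n^-3
f₁/f₂ = (3/4)^2 · (1/2)^-3 = 9/2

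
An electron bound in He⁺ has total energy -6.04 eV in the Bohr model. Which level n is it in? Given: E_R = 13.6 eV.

E_n = −E_R Z²/n² ⇒ n² = E_R Z²/(−E_n) = 13.6 × 2² / 6.04 ≈ 9.01
n = 3

3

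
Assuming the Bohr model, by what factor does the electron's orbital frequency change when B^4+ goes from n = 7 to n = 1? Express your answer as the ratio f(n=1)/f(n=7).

f ∝ Z^2 · n^-3; with Z fixed, f ∝ n^-3.
f(n=1)/f(n=7) = (1/7)^-3 = 343

343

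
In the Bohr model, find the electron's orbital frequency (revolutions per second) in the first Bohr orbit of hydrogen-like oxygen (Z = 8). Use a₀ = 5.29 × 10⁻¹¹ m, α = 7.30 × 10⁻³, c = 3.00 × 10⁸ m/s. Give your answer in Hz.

4.22 × 10¹⁷ Hz

r = n²a₀/Z = 6.61 × 10⁻¹² m, v = Zαc/n = 1.75 × 10⁷ m/s
f = v/(2πr) = 4.22 × 10¹⁷ Hz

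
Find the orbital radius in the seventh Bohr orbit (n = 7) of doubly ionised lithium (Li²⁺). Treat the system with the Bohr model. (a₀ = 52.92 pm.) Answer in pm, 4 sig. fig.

864.4 pm

r_n = n²a₀/Z = 7² × 52.92 / 3
    = 49 × 52.92 / 3 = 864.4 pm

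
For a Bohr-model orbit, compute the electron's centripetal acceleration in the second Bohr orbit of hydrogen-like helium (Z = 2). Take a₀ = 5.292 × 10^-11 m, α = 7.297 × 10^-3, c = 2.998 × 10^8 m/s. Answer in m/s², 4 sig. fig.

r = n²a₀/Z = 1.058 × 10^-10 m, v = Zαc/n = 2.188 × 10^6 m/s
a = v²/r = (2.188 × 10^6)² / 1.058 × 10^-10 = 4.522 × 10^22 m/s²

4.522 × 10^22 m/s²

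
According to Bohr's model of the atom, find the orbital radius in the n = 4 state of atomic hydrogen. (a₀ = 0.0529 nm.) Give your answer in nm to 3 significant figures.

r_n = n²a₀/Z = 4² × 0.0529 / 1
    = 16 × 0.0529 / 1 = 0.846 nm

0.846 nm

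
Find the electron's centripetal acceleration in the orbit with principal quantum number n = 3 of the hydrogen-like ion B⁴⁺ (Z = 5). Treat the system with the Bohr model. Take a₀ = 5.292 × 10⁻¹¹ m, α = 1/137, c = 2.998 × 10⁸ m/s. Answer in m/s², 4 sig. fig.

1.396 × 10²³ m/s²

r = n²a₀/Z = 9.526 × 10⁻¹¹ m, v = Zαc/n = 3.647 × 10⁶ m/s
a = v²/r = (3.647 × 10⁶)² / 9.526 × 10⁻¹¹ = 1.396 × 10²³ m/s²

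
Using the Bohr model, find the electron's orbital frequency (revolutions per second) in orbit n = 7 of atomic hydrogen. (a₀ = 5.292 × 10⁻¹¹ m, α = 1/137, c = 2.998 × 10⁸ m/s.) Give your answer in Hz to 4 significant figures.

1.919 × 10¹³ Hz

r = n²a₀/Z = 2.593 × 10⁻⁹ m, v = Zαc/n = 3.126 × 10⁵ m/s
f = v/(2πr) = 1.919 × 10¹³ Hz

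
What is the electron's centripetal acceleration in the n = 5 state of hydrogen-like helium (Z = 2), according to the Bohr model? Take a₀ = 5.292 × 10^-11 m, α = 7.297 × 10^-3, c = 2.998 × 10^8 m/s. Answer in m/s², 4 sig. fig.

r = n²a₀/Z = 6.615 × 10^-10 m, v = Zαc/n = 8.751 × 10^5 m/s
a = v²/r = (8.751 × 10^5)² / 6.615 × 10^-10 = 1.158 × 10^21 m/s²

1.158 × 10^21 m/s²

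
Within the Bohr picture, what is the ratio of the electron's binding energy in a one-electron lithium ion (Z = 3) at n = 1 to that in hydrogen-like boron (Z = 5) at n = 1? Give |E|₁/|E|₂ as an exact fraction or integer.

9/25

|E| ∝ Z^2 · n^-2
|E|₁/|E|₂ = (3/5)^2 · (1/1)^-2 = 9/25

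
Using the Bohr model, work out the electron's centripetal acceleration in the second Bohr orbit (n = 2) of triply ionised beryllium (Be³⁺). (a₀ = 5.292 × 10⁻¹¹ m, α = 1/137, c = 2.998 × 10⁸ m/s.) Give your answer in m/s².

3.620 × 10²³ m/s²

r = n²a₀/Z = 5.292 × 10⁻¹¹ m, v = Zαc/n = 4.377 × 10⁶ m/s
a = v²/r = (4.377 × 10⁶)² / 5.292 × 10⁻¹¹ = 3.620 × 10²³ m/s²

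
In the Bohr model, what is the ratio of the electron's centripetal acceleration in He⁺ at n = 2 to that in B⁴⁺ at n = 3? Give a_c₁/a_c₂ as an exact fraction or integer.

81/250

a_c ∝ Z^3 · n^-4
a_c₁/a_c₂ = (2/5)^3 · (2/3)^-4 = 81/250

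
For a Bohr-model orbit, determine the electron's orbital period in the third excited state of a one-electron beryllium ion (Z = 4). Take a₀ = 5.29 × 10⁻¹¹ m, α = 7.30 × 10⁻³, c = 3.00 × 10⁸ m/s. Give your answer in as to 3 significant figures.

r = n²a₀/Z = 4²·5.29 × 10⁻¹¹/4 = 2.12 × 10⁻¹⁰ m
v = Zαc/n = 4·0.00730·3.00 × 10⁸/4 = 2.19 × 10⁶ m/s
T = 2πr/v = 6.07 × 10⁻¹⁶ s = 607 as

607 as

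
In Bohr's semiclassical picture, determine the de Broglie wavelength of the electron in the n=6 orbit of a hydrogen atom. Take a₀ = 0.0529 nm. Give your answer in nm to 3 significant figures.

1.99 nm

The Bohr quantisation condition is nλ = 2πr_n.
r_n = n²a₀/Z = 1.90 nm
λ = 2πr_n/n = 2π·1.90/6 = 1.99 nm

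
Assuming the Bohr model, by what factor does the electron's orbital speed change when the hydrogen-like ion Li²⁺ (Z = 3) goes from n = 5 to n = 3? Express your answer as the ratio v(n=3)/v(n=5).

v ∝ Z^1 · n^-1; with Z fixed, v ∝ n^-1.
v(n=3)/v(n=5) = (3/5)^-1 = 5/3

5/3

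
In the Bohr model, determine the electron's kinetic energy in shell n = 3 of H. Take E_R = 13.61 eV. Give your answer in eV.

1.512 eV

For a Coulomb orbit the virial theorem gives K = −E_n.
E_n = −E_R·Z²/n², so K = E_R·Z²/n² = 13.61 × 1²/3² = 1.512 eV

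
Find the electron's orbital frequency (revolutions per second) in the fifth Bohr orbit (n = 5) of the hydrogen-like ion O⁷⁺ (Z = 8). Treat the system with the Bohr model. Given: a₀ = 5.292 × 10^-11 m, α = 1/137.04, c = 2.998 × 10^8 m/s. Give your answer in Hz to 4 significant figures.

r = n²a₀/Z = 1.654 × 10^-10 m, v = Zαc/n = 3.500 × 10^6 m/s
f = v/(2πr) = 3.369 × 10^15 Hz

3.369 × 10^15 Hz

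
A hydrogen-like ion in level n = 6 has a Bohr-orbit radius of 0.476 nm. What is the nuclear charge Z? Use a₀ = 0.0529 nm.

4

r_n = n²a₀/Z ⇒ Z = n²a₀/r = 6² × 0.0529 / 0.476 ≈ 4.00
Z = 4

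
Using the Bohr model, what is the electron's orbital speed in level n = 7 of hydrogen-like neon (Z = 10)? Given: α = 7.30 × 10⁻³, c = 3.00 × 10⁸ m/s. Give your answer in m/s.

v_n = Zαc/n = 10 × 0.00730 × 3.00 × 10⁸ / 7
    = 3.13 × 10⁶ m/s

3.13 × 10⁶ m/s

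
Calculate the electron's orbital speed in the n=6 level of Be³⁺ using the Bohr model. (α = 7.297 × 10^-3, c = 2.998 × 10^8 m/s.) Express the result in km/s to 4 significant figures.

v_n = Zαc/n = 4 × 0.007297 × 2.998 × 10^8 / 6
    = 1458 km/s

1458 km/s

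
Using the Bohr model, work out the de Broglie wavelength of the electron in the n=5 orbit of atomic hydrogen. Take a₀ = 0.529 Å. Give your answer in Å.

The Bohr quantisation condition is nλ = 2πr_n.
r_n = n²a₀/Z = 13.2 Å
λ = 2πr_n/n = 2π·13.2/5 = 16.6 Å

16.6 Å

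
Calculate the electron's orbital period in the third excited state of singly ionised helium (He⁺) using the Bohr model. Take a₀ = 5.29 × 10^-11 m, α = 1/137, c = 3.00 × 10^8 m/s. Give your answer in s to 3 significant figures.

2.43 × 10^-15 s

r = n²a₀/Z = 4²·5.29 × 10^-11/2 = 4.23 × 10^-10 m
v = Zαc/n = 2·0.00730·3.00 × 10^8/4 = 1.09 × 10^6 m/s
T = 2πr/v = 2.43 × 10^-15 s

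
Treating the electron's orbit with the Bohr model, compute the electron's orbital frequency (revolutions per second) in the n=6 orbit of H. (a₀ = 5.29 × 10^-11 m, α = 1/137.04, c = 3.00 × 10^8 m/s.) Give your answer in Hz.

3.05 × 10^13 Hz

r = n²a₀/Z = 1.90 × 10^-9 m, v = Zαc/n = 3.65 × 10^5 m/s
f = v/(2πr) = 3.05 × 10^13 Hz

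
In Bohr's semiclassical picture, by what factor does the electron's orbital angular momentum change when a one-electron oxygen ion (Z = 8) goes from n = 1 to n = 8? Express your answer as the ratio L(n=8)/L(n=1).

L = nℏ depends only on n, so L ∝ n.
L(n=8)/L(n=1) = (8/1)^1 = 8

8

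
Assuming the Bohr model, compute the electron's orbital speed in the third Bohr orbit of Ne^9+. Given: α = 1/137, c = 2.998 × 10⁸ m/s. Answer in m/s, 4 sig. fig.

v_n = Zαc/n = 10 × 0.007299 × 2.998 × 10⁸ / 3
    = 7.294 × 10⁶ m/s

7.294 × 10⁶ m/s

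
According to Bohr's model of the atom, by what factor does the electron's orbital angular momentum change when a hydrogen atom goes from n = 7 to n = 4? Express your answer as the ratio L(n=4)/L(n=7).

L = nℏ depends only on n, so L ∝ n.
L(n=4)/L(n=7) = (4/7)^1 = 4/7

4/7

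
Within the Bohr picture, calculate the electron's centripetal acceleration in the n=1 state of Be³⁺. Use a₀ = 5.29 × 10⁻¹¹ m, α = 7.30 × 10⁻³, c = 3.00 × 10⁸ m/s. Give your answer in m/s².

5.80 × 10²⁴ m/s²

r = n²a₀/Z = 1.32 × 10⁻¹¹ m, v = Zαc/n = 8.76 × 10⁶ m/s
a = v²/r = (8.76 × 10⁶)² / 1.32 × 10⁻¹¹ = 5.80 × 10²⁴ m/s²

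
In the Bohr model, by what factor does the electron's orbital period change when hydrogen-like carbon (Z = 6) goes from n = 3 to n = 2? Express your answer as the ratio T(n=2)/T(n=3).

8/27

T ∝ Z^-2 · n^3; with Z fixed, T ∝ n^3.
T(n=2)/T(n=3) = (2/3)^3 = 8/27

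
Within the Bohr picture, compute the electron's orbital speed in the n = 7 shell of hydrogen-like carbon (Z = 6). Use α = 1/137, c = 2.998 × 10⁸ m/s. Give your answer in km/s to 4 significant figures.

v_n = Zαc/n = 6 × 0.007299 × 2.998 × 10⁸ / 7
    = 1876 km/s

1876 km/s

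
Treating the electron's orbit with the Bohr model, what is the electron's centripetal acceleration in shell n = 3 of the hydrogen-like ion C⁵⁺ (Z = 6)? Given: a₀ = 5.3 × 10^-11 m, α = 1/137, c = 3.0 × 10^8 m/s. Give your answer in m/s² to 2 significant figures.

r = n²a₀/Z = 8.0 × 10^-11 m, v = Zαc/n = 4.4 × 10^6 m/s
a = v²/r = (4.4 × 10^6)² / 8.0 × 10^-11 = 2.4 × 10^23 m/s²

2.4 × 10^23 m/s²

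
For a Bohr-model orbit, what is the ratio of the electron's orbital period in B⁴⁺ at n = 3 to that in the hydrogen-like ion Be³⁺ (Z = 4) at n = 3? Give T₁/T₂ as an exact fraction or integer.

16/25

T ∝ Z^-2 · n^3
T₁/T₂ = (5/4)^-2 · (3/3)^3 = 16/25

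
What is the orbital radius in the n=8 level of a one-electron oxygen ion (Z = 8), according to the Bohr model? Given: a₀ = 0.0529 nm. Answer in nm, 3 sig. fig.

0.423 nm

r_n = n²a₀/Z = 8² × 0.0529 / 8
    = 64 × 0.0529 / 8 = 0.423 nm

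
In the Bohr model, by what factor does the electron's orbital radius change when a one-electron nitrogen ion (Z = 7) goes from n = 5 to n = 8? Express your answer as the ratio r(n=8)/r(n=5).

64/25

r ∝ Z^-1 · n^2; with Z fixed, r ∝ n^2.
r(n=8)/r(n=5) = (8/5)^2 = 64/25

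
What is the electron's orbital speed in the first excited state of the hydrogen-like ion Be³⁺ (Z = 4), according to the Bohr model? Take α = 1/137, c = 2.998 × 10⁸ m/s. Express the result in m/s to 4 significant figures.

v_n = Zαc/n = 4 × 0.007299 × 2.998 × 10⁸ / 2
    = 4.377 × 10⁶ m/s

4.377 × 10⁶ m/s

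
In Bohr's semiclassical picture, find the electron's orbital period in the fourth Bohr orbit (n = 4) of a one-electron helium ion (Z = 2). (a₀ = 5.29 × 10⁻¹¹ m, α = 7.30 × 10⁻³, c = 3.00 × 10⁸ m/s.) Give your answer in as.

r = n²a₀/Z = 4²·5.29 × 10⁻¹¹/2 = 4.23 × 10⁻¹⁰ m
v = Zαc/n = 2·0.00730·3.00 × 10⁸/4 = 1.09 × 10⁶ m/s
T = 2πr/v = 2.43 × 10⁻¹⁵ s = 2430 as

2430 as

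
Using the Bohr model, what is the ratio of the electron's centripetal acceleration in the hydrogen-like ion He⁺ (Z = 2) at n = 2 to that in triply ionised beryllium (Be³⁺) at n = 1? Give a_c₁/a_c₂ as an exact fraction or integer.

1/128

a_c ∝ Z^3 · n^-4
a_c₁/a_c₂ = (2/4)^3 · (2/1)^-4 = 1/128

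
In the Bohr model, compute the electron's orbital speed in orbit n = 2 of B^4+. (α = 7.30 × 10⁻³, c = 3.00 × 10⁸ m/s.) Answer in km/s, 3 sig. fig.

5480 km/s

v_n = Zαc/n = 5 × 0.00730 × 3.00 × 10⁸ / 2
    = 5480 km/s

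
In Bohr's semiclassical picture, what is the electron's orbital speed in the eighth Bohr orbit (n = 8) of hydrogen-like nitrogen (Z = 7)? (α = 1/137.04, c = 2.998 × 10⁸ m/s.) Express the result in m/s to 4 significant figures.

1.914 × 10⁶ m/s

v_n = Zαc/n = 7 × 0.007297 × 2.998 × 10⁸ / 8
    = 1.914 × 10⁶ m/s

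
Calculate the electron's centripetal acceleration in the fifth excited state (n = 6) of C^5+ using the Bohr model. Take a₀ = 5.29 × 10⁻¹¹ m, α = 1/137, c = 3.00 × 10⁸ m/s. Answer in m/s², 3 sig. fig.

r = n²a₀/Z = 3.17 × 10⁻¹⁰ m, v = Zαc/n = 2.19 × 10⁶ m/s
a = v²/r = (2.19 × 10⁶)² / 3.17 × 10⁻¹⁰ = 1.51 × 10²² m/s²

1.51 × 10²² m/s²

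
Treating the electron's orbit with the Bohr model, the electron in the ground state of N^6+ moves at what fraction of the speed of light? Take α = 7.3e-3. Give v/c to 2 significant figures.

v_n = Zαc/n, so v/c = Zα/n = 7 × 0.0073 / 1 = 0.051

0.051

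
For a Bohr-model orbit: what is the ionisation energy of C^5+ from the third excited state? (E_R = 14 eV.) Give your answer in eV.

32 eV

E_n = −E_R·Z²/n² = −14 × 6²/4² eV = -32 eV
Ionisation energy = −E_n = 32 eV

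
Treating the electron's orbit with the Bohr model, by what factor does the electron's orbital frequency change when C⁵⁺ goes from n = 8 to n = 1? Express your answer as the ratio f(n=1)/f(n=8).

512

f ∝ Z^2 · n^-3; with Z fixed, f ∝ n^-3.
f(n=1)/f(n=8) = (1/8)^-3 = 512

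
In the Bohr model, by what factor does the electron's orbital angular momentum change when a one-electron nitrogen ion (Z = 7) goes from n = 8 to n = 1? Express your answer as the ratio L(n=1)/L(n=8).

L = nℏ depends only on n, so L ∝ n.
L(n=1)/L(n=8) = (1/8)^1 = 1/8

1/8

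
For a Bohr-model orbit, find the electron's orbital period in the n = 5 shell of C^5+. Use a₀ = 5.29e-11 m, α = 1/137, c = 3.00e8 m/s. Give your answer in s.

5.27e-16 s

r = n²a₀/Z = 5²·5.29e-11/6 = 2.20e-10 m
v = Zαc/n = 6·0.00730·3.00e8/5 = 2.63e6 m/s
T = 2πr/v = 5.27e-16 s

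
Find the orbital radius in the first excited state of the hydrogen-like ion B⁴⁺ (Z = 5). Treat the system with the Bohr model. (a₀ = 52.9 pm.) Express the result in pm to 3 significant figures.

42.3 pm

r_n = n²a₀/Z = 2² × 52.9 / 5
    = 4 × 52.9 / 5 = 42.3 pm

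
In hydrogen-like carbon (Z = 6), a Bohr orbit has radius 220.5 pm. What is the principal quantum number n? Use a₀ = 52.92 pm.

r_n = n²a₀/Z ⇒ n² = rZ/a₀ = 220.5 × 6 / 52.92 ≈ 25.00
n = 5

5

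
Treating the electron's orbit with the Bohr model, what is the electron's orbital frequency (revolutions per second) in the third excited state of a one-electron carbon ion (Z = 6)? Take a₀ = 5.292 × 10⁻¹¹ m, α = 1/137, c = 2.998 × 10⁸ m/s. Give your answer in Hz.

3.702 × 10¹⁵ Hz

r = n²a₀/Z = 1.411 × 10⁻¹⁰ m, v = Zαc/n = 3.282 × 10⁶ m/s
f = v/(2πr) = 3.702 × 10¹⁵ Hz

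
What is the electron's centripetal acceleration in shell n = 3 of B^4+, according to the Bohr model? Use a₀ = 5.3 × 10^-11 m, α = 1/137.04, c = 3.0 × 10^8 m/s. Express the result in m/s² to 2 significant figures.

1.4 × 10^23 m/s²

r = n²a₀/Z = 9.5 × 10^-11 m, v = Zαc/n = 3.6 × 10^6 m/s
a = v²/r = (3.6 × 10^6)² / 9.5 × 10^-11 = 1.4 × 10^23 m/s²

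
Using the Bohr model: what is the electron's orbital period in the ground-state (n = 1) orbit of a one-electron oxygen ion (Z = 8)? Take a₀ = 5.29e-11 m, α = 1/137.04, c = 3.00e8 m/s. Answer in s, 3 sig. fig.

2.37e-18 s

r = n²a₀/Z = 1²·5.29e-11/8 = 6.61e-12 m
v = Zαc/n = 8·0.00730·3.00e8/1 = 1.75e7 m/s
T = 2πr/v = 2.37e-18 s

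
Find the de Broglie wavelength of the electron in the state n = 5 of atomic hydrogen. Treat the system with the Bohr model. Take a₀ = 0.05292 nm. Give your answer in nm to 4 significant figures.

The Bohr quantisation condition is nλ = 2πr_n.
r_n = n²a₀/Z = 1.323 nm
λ = 2πr_n/n = 2π·1.323/5 = 1.663 nm

1.663 nm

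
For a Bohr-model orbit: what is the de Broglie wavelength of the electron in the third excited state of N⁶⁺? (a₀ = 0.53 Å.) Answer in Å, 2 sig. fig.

1.9 Å

The Bohr quantisation condition is nλ = 2πr_n.
r_n = n²a₀/Z = 1.2 Å
λ = 2πr_n/n = 2π·1.2/4 = 1.9 Å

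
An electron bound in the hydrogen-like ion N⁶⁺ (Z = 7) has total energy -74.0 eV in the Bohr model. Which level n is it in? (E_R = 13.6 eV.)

3

E_n = −E_R Z²/n² ⇒ n² = E_R Z²/(−E_n) = 13.6 × 7² / 74.0 ≈ 9.01
n = 3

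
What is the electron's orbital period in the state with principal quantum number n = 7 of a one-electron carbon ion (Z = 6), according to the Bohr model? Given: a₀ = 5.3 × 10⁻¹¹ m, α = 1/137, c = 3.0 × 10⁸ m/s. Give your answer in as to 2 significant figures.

1400 as

r = n²a₀/Z = 7²·5.3 × 10⁻¹¹/6 = 4.3 × 10⁻¹⁰ m
v = Zαc/n = 6·0.0073·3.0 × 10⁸/7 = 1.9 × 10⁶ m/s
T = 2πr/v = 1.4 × 10⁻¹⁵ s = 1400 as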